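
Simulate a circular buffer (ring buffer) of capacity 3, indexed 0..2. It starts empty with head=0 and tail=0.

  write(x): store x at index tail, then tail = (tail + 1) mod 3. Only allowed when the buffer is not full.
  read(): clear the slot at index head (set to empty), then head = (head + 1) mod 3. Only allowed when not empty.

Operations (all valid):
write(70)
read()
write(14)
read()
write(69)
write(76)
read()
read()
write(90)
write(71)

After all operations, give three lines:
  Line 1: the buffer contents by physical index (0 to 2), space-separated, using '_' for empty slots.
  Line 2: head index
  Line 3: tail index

write(70): buf=[70 _ _], head=0, tail=1, size=1
read(): buf=[_ _ _], head=1, tail=1, size=0
write(14): buf=[_ 14 _], head=1, tail=2, size=1
read(): buf=[_ _ _], head=2, tail=2, size=0
write(69): buf=[_ _ 69], head=2, tail=0, size=1
write(76): buf=[76 _ 69], head=2, tail=1, size=2
read(): buf=[76 _ _], head=0, tail=1, size=1
read(): buf=[_ _ _], head=1, tail=1, size=0
write(90): buf=[_ 90 _], head=1, tail=2, size=1
write(71): buf=[_ 90 71], head=1, tail=0, size=2

Answer: _ 90 71
1
0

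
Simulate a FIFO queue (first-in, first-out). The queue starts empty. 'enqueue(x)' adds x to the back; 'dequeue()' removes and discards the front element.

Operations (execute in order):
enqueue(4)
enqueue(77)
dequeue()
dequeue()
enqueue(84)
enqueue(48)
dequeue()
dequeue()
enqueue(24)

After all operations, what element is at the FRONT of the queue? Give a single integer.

enqueue(4): queue = [4]
enqueue(77): queue = [4, 77]
dequeue(): queue = [77]
dequeue(): queue = []
enqueue(84): queue = [84]
enqueue(48): queue = [84, 48]
dequeue(): queue = [48]
dequeue(): queue = []
enqueue(24): queue = [24]

Answer: 24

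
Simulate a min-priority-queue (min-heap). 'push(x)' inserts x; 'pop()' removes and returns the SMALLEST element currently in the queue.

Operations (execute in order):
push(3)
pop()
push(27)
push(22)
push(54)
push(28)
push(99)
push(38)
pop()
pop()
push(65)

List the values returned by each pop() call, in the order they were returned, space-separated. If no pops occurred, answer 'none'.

push(3): heap contents = [3]
pop() → 3: heap contents = []
push(27): heap contents = [27]
push(22): heap contents = [22, 27]
push(54): heap contents = [22, 27, 54]
push(28): heap contents = [22, 27, 28, 54]
push(99): heap contents = [22, 27, 28, 54, 99]
push(38): heap contents = [22, 27, 28, 38, 54, 99]
pop() → 22: heap contents = [27, 28, 38, 54, 99]
pop() → 27: heap contents = [28, 38, 54, 99]
push(65): heap contents = [28, 38, 54, 65, 99]

Answer: 3 22 27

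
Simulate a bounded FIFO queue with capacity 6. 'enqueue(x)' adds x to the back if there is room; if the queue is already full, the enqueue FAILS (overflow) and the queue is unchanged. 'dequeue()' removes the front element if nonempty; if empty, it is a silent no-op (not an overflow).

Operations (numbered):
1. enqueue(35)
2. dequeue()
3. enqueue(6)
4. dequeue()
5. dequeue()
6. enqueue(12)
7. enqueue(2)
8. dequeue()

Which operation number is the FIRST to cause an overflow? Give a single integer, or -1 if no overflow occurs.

1. enqueue(35): size=1
2. dequeue(): size=0
3. enqueue(6): size=1
4. dequeue(): size=0
5. dequeue(): empty, no-op, size=0
6. enqueue(12): size=1
7. enqueue(2): size=2
8. dequeue(): size=1

Answer: -1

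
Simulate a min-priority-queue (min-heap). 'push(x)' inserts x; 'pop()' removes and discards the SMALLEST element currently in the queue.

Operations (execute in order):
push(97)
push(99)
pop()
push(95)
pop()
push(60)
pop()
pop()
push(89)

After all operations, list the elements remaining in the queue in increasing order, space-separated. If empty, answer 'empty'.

push(97): heap contents = [97]
push(99): heap contents = [97, 99]
pop() → 97: heap contents = [99]
push(95): heap contents = [95, 99]
pop() → 95: heap contents = [99]
push(60): heap contents = [60, 99]
pop() → 60: heap contents = [99]
pop() → 99: heap contents = []
push(89): heap contents = [89]

Answer: 89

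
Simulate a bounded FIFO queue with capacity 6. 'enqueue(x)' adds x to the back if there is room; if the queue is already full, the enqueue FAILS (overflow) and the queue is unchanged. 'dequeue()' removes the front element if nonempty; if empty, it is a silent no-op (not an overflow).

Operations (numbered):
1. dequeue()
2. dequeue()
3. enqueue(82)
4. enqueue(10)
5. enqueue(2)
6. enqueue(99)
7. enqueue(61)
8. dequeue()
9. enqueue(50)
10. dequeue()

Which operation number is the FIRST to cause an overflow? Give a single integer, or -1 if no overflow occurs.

1. dequeue(): empty, no-op, size=0
2. dequeue(): empty, no-op, size=0
3. enqueue(82): size=1
4. enqueue(10): size=2
5. enqueue(2): size=3
6. enqueue(99): size=4
7. enqueue(61): size=5
8. dequeue(): size=4
9. enqueue(50): size=5
10. dequeue(): size=4

Answer: -1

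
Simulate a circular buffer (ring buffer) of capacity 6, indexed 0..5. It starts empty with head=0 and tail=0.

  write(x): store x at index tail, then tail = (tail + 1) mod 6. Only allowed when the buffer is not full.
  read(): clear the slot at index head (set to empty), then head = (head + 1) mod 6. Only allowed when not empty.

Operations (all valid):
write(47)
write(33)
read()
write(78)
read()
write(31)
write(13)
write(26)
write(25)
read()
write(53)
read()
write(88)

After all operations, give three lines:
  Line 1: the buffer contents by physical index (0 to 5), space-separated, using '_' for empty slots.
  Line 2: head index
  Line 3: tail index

write(47): buf=[47 _ _ _ _ _], head=0, tail=1, size=1
write(33): buf=[47 33 _ _ _ _], head=0, tail=2, size=2
read(): buf=[_ 33 _ _ _ _], head=1, tail=2, size=1
write(78): buf=[_ 33 78 _ _ _], head=1, tail=3, size=2
read(): buf=[_ _ 78 _ _ _], head=2, tail=3, size=1
write(31): buf=[_ _ 78 31 _ _], head=2, tail=4, size=2
write(13): buf=[_ _ 78 31 13 _], head=2, tail=5, size=3
write(26): buf=[_ _ 78 31 13 26], head=2, tail=0, size=4
write(25): buf=[25 _ 78 31 13 26], head=2, tail=1, size=5
read(): buf=[25 _ _ 31 13 26], head=3, tail=1, size=4
write(53): buf=[25 53 _ 31 13 26], head=3, tail=2, size=5
read(): buf=[25 53 _ _ 13 26], head=4, tail=2, size=4
write(88): buf=[25 53 88 _ 13 26], head=4, tail=3, size=5

Answer: 25 53 88 _ 13 26
4
3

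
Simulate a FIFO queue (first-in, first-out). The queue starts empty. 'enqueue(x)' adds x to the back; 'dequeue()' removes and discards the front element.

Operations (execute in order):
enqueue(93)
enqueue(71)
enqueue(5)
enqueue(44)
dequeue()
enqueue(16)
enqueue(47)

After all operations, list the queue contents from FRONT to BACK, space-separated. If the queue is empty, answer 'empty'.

enqueue(93): [93]
enqueue(71): [93, 71]
enqueue(5): [93, 71, 5]
enqueue(44): [93, 71, 5, 44]
dequeue(): [71, 5, 44]
enqueue(16): [71, 5, 44, 16]
enqueue(47): [71, 5, 44, 16, 47]

Answer: 71 5 44 16 47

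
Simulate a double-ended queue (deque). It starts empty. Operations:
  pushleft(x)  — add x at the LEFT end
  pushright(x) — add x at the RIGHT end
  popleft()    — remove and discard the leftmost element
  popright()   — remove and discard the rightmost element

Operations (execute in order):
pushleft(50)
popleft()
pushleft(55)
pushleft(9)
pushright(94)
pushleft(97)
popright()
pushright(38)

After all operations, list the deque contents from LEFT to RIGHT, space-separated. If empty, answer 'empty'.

pushleft(50): [50]
popleft(): []
pushleft(55): [55]
pushleft(9): [9, 55]
pushright(94): [9, 55, 94]
pushleft(97): [97, 9, 55, 94]
popright(): [97, 9, 55]
pushright(38): [97, 9, 55, 38]

Answer: 97 9 55 38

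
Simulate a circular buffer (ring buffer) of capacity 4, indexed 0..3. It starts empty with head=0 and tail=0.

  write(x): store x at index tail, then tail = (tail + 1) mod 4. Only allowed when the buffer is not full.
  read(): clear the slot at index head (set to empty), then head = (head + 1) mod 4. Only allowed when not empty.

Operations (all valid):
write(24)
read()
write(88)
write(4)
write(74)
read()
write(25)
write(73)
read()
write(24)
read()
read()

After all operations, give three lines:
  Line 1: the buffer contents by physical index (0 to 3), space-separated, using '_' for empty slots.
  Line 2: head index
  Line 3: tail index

write(24): buf=[24 _ _ _], head=0, tail=1, size=1
read(): buf=[_ _ _ _], head=1, tail=1, size=0
write(88): buf=[_ 88 _ _], head=1, tail=2, size=1
write(4): buf=[_ 88 4 _], head=1, tail=3, size=2
write(74): buf=[_ 88 4 74], head=1, tail=0, size=3
read(): buf=[_ _ 4 74], head=2, tail=0, size=2
write(25): buf=[25 _ 4 74], head=2, tail=1, size=3
write(73): buf=[25 73 4 74], head=2, tail=2, size=4
read(): buf=[25 73 _ 74], head=3, tail=2, size=3
write(24): buf=[25 73 24 74], head=3, tail=3, size=4
read(): buf=[25 73 24 _], head=0, tail=3, size=3
read(): buf=[_ 73 24 _], head=1, tail=3, size=2

Answer: _ 73 24 _
1
3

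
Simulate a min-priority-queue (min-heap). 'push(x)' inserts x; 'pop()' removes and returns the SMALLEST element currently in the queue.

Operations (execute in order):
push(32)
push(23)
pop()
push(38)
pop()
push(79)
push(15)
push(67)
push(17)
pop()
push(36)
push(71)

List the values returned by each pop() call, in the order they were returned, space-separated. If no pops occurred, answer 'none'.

Answer: 23 32 15

Derivation:
push(32): heap contents = [32]
push(23): heap contents = [23, 32]
pop() → 23: heap contents = [32]
push(38): heap contents = [32, 38]
pop() → 32: heap contents = [38]
push(79): heap contents = [38, 79]
push(15): heap contents = [15, 38, 79]
push(67): heap contents = [15, 38, 67, 79]
push(17): heap contents = [15, 17, 38, 67, 79]
pop() → 15: heap contents = [17, 38, 67, 79]
push(36): heap contents = [17, 36, 38, 67, 79]
push(71): heap contents = [17, 36, 38, 67, 71, 79]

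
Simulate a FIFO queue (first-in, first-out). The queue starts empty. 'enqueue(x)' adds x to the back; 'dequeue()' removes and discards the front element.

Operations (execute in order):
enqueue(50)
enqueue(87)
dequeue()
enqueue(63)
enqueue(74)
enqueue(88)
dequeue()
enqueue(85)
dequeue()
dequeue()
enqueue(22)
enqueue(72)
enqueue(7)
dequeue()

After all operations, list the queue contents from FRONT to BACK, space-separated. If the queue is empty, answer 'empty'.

enqueue(50): [50]
enqueue(87): [50, 87]
dequeue(): [87]
enqueue(63): [87, 63]
enqueue(74): [87, 63, 74]
enqueue(88): [87, 63, 74, 88]
dequeue(): [63, 74, 88]
enqueue(85): [63, 74, 88, 85]
dequeue(): [74, 88, 85]
dequeue(): [88, 85]
enqueue(22): [88, 85, 22]
enqueue(72): [88, 85, 22, 72]
enqueue(7): [88, 85, 22, 72, 7]
dequeue(): [85, 22, 72, 7]

Answer: 85 22 72 7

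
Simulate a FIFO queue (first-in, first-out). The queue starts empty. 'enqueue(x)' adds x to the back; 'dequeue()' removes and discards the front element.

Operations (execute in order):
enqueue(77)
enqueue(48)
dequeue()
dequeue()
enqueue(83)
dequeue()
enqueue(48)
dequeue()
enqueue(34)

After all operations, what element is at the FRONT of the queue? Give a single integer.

enqueue(77): queue = [77]
enqueue(48): queue = [77, 48]
dequeue(): queue = [48]
dequeue(): queue = []
enqueue(83): queue = [83]
dequeue(): queue = []
enqueue(48): queue = [48]
dequeue(): queue = []
enqueue(34): queue = [34]

Answer: 34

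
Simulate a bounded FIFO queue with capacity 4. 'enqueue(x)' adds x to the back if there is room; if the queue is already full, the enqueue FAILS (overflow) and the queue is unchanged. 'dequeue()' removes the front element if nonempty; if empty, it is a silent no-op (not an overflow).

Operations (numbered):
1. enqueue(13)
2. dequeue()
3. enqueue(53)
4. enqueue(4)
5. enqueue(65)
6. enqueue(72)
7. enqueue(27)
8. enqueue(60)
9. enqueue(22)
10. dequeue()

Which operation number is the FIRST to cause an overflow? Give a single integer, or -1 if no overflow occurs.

1. enqueue(13): size=1
2. dequeue(): size=0
3. enqueue(53): size=1
4. enqueue(4): size=2
5. enqueue(65): size=3
6. enqueue(72): size=4
7. enqueue(27): size=4=cap → OVERFLOW (fail)
8. enqueue(60): size=4=cap → OVERFLOW (fail)
9. enqueue(22): size=4=cap → OVERFLOW (fail)
10. dequeue(): size=3

Answer: 7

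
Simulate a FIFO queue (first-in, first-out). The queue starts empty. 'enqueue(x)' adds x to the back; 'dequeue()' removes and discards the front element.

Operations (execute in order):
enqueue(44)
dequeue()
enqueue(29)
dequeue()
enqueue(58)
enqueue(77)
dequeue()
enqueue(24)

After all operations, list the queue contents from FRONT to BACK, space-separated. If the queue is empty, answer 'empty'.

Answer: 77 24

Derivation:
enqueue(44): [44]
dequeue(): []
enqueue(29): [29]
dequeue(): []
enqueue(58): [58]
enqueue(77): [58, 77]
dequeue(): [77]
enqueue(24): [77, 24]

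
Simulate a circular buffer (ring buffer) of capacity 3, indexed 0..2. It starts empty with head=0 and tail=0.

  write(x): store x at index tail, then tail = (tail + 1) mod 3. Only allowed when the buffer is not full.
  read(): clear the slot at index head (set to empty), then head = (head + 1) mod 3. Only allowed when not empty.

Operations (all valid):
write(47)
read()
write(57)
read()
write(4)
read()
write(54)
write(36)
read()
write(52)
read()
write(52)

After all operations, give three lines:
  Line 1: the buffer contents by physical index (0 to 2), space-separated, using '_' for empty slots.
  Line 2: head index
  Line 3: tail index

Answer: 52 _ 52
2
1

Derivation:
write(47): buf=[47 _ _], head=0, tail=1, size=1
read(): buf=[_ _ _], head=1, tail=1, size=0
write(57): buf=[_ 57 _], head=1, tail=2, size=1
read(): buf=[_ _ _], head=2, tail=2, size=0
write(4): buf=[_ _ 4], head=2, tail=0, size=1
read(): buf=[_ _ _], head=0, tail=0, size=0
write(54): buf=[54 _ _], head=0, tail=1, size=1
write(36): buf=[54 36 _], head=0, tail=2, size=2
read(): buf=[_ 36 _], head=1, tail=2, size=1
write(52): buf=[_ 36 52], head=1, tail=0, size=2
read(): buf=[_ _ 52], head=2, tail=0, size=1
write(52): buf=[52 _ 52], head=2, tail=1, size=2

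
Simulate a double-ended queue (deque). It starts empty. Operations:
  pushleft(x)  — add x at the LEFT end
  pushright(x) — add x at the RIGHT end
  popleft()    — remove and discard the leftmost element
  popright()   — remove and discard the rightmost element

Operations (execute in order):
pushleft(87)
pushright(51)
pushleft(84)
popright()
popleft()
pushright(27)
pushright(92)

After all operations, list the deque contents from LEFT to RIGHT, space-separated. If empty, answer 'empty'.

pushleft(87): [87]
pushright(51): [87, 51]
pushleft(84): [84, 87, 51]
popright(): [84, 87]
popleft(): [87]
pushright(27): [87, 27]
pushright(92): [87, 27, 92]

Answer: 87 27 92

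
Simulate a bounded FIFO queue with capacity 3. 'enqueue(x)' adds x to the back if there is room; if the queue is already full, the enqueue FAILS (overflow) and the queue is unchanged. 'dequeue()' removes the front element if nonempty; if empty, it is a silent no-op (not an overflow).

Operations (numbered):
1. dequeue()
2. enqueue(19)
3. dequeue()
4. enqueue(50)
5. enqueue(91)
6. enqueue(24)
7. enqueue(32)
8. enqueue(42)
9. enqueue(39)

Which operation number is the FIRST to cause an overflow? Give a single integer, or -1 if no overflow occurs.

1. dequeue(): empty, no-op, size=0
2. enqueue(19): size=1
3. dequeue(): size=0
4. enqueue(50): size=1
5. enqueue(91): size=2
6. enqueue(24): size=3
7. enqueue(32): size=3=cap → OVERFLOW (fail)
8. enqueue(42): size=3=cap → OVERFLOW (fail)
9. enqueue(39): size=3=cap → OVERFLOW (fail)

Answer: 7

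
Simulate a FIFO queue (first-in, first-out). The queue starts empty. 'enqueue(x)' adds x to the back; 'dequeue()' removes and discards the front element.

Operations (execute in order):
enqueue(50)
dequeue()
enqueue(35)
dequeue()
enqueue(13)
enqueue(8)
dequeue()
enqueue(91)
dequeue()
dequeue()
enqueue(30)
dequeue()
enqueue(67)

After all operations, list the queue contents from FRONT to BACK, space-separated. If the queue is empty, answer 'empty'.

Answer: 67

Derivation:
enqueue(50): [50]
dequeue(): []
enqueue(35): [35]
dequeue(): []
enqueue(13): [13]
enqueue(8): [13, 8]
dequeue(): [8]
enqueue(91): [8, 91]
dequeue(): [91]
dequeue(): []
enqueue(30): [30]
dequeue(): []
enqueue(67): [67]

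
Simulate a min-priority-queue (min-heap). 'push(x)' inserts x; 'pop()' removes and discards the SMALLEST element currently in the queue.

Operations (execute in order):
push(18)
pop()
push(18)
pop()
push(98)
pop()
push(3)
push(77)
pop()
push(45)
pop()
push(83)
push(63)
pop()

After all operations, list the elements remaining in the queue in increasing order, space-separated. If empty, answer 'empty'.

Answer: 77 83

Derivation:
push(18): heap contents = [18]
pop() → 18: heap contents = []
push(18): heap contents = [18]
pop() → 18: heap contents = []
push(98): heap contents = [98]
pop() → 98: heap contents = []
push(3): heap contents = [3]
push(77): heap contents = [3, 77]
pop() → 3: heap contents = [77]
push(45): heap contents = [45, 77]
pop() → 45: heap contents = [77]
push(83): heap contents = [77, 83]
push(63): heap contents = [63, 77, 83]
pop() → 63: heap contents = [77, 83]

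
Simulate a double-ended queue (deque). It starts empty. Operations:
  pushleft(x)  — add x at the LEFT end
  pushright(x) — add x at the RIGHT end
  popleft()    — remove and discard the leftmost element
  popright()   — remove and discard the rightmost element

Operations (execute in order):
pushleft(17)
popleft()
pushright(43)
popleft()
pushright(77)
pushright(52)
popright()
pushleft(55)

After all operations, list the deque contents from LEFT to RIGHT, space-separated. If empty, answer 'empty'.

Answer: 55 77

Derivation:
pushleft(17): [17]
popleft(): []
pushright(43): [43]
popleft(): []
pushright(77): [77]
pushright(52): [77, 52]
popright(): [77]
pushleft(55): [55, 77]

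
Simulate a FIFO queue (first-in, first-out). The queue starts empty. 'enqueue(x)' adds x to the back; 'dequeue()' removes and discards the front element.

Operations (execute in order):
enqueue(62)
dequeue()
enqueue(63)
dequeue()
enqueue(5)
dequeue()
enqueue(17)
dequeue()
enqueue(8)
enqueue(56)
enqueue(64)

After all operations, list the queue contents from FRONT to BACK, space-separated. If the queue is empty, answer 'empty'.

Answer: 8 56 64

Derivation:
enqueue(62): [62]
dequeue(): []
enqueue(63): [63]
dequeue(): []
enqueue(5): [5]
dequeue(): []
enqueue(17): [17]
dequeue(): []
enqueue(8): [8]
enqueue(56): [8, 56]
enqueue(64): [8, 56, 64]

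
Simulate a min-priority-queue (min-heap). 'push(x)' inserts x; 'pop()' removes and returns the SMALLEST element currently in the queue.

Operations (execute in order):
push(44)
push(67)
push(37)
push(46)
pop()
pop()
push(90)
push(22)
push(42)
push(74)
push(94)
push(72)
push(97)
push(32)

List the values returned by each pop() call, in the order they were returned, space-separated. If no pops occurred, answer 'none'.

push(44): heap contents = [44]
push(67): heap contents = [44, 67]
push(37): heap contents = [37, 44, 67]
push(46): heap contents = [37, 44, 46, 67]
pop() → 37: heap contents = [44, 46, 67]
pop() → 44: heap contents = [46, 67]
push(90): heap contents = [46, 67, 90]
push(22): heap contents = [22, 46, 67, 90]
push(42): heap contents = [22, 42, 46, 67, 90]
push(74): heap contents = [22, 42, 46, 67, 74, 90]
push(94): heap contents = [22, 42, 46, 67, 74, 90, 94]
push(72): heap contents = [22, 42, 46, 67, 72, 74, 90, 94]
push(97): heap contents = [22, 42, 46, 67, 72, 74, 90, 94, 97]
push(32): heap contents = [22, 32, 42, 46, 67, 72, 74, 90, 94, 97]

Answer: 37 44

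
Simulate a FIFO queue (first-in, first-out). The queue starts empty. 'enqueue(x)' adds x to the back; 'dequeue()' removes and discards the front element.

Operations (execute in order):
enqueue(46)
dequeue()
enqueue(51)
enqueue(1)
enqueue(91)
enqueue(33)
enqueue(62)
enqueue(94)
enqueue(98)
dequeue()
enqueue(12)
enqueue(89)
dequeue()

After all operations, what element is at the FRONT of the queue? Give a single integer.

Answer: 91

Derivation:
enqueue(46): queue = [46]
dequeue(): queue = []
enqueue(51): queue = [51]
enqueue(1): queue = [51, 1]
enqueue(91): queue = [51, 1, 91]
enqueue(33): queue = [51, 1, 91, 33]
enqueue(62): queue = [51, 1, 91, 33, 62]
enqueue(94): queue = [51, 1, 91, 33, 62, 94]
enqueue(98): queue = [51, 1, 91, 33, 62, 94, 98]
dequeue(): queue = [1, 91, 33, 62, 94, 98]
enqueue(12): queue = [1, 91, 33, 62, 94, 98, 12]
enqueue(89): queue = [1, 91, 33, 62, 94, 98, 12, 89]
dequeue(): queue = [91, 33, 62, 94, 98, 12, 89]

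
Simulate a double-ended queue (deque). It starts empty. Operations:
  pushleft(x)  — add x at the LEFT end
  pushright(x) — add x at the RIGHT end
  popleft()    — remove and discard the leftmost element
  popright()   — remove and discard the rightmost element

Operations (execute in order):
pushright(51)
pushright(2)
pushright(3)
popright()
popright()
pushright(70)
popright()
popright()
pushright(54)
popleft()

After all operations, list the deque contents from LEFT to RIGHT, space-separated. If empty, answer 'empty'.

Answer: empty

Derivation:
pushright(51): [51]
pushright(2): [51, 2]
pushright(3): [51, 2, 3]
popright(): [51, 2]
popright(): [51]
pushright(70): [51, 70]
popright(): [51]
popright(): []
pushright(54): [54]
popleft(): []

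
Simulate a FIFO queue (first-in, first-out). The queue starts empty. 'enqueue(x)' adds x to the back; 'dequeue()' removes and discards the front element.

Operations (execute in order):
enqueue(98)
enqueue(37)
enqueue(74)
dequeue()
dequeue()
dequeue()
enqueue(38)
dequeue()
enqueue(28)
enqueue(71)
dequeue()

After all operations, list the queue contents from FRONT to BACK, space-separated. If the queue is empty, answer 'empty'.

Answer: 71

Derivation:
enqueue(98): [98]
enqueue(37): [98, 37]
enqueue(74): [98, 37, 74]
dequeue(): [37, 74]
dequeue(): [74]
dequeue(): []
enqueue(38): [38]
dequeue(): []
enqueue(28): [28]
enqueue(71): [28, 71]
dequeue(): [71]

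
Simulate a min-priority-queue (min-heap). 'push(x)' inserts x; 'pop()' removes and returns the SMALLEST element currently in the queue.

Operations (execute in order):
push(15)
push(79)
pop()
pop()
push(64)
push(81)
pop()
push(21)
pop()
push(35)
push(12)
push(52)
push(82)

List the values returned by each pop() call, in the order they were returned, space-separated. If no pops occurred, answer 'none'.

Answer: 15 79 64 21

Derivation:
push(15): heap contents = [15]
push(79): heap contents = [15, 79]
pop() → 15: heap contents = [79]
pop() → 79: heap contents = []
push(64): heap contents = [64]
push(81): heap contents = [64, 81]
pop() → 64: heap contents = [81]
push(21): heap contents = [21, 81]
pop() → 21: heap contents = [81]
push(35): heap contents = [35, 81]
push(12): heap contents = [12, 35, 81]
push(52): heap contents = [12, 35, 52, 81]
push(82): heap contents = [12, 35, 52, 81, 82]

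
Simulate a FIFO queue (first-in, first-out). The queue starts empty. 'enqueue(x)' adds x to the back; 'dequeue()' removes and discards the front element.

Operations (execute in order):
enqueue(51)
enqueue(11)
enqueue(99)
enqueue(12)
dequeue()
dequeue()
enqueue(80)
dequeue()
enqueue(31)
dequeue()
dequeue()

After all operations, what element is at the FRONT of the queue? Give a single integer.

Answer: 31

Derivation:
enqueue(51): queue = [51]
enqueue(11): queue = [51, 11]
enqueue(99): queue = [51, 11, 99]
enqueue(12): queue = [51, 11, 99, 12]
dequeue(): queue = [11, 99, 12]
dequeue(): queue = [99, 12]
enqueue(80): queue = [99, 12, 80]
dequeue(): queue = [12, 80]
enqueue(31): queue = [12, 80, 31]
dequeue(): queue = [80, 31]
dequeue(): queue = [31]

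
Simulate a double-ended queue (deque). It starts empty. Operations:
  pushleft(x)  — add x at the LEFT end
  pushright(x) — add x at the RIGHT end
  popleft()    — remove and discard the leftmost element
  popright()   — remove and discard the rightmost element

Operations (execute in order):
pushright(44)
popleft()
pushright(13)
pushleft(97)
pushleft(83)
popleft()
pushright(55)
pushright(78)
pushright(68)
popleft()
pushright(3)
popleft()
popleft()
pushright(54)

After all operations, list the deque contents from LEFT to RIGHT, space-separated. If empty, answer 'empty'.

pushright(44): [44]
popleft(): []
pushright(13): [13]
pushleft(97): [97, 13]
pushleft(83): [83, 97, 13]
popleft(): [97, 13]
pushright(55): [97, 13, 55]
pushright(78): [97, 13, 55, 78]
pushright(68): [97, 13, 55, 78, 68]
popleft(): [13, 55, 78, 68]
pushright(3): [13, 55, 78, 68, 3]
popleft(): [55, 78, 68, 3]
popleft(): [78, 68, 3]
pushright(54): [78, 68, 3, 54]

Answer: 78 68 3 54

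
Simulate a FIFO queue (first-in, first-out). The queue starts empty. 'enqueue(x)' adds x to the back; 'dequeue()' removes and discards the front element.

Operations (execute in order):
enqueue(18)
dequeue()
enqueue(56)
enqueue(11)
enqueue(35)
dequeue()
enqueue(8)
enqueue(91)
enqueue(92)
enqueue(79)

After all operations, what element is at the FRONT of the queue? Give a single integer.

Answer: 11

Derivation:
enqueue(18): queue = [18]
dequeue(): queue = []
enqueue(56): queue = [56]
enqueue(11): queue = [56, 11]
enqueue(35): queue = [56, 11, 35]
dequeue(): queue = [11, 35]
enqueue(8): queue = [11, 35, 8]
enqueue(91): queue = [11, 35, 8, 91]
enqueue(92): queue = [11, 35, 8, 91, 92]
enqueue(79): queue = [11, 35, 8, 91, 92, 79]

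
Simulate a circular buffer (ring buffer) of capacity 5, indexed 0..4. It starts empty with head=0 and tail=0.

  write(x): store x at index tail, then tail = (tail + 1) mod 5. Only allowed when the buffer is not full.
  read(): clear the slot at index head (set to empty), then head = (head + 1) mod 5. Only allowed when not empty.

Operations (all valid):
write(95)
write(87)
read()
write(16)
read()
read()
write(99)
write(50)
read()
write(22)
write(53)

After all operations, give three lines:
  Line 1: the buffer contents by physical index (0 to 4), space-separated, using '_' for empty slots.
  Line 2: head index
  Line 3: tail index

Answer: 22 53 _ _ 50
4
2

Derivation:
write(95): buf=[95 _ _ _ _], head=0, tail=1, size=1
write(87): buf=[95 87 _ _ _], head=0, tail=2, size=2
read(): buf=[_ 87 _ _ _], head=1, tail=2, size=1
write(16): buf=[_ 87 16 _ _], head=1, tail=3, size=2
read(): buf=[_ _ 16 _ _], head=2, tail=3, size=1
read(): buf=[_ _ _ _ _], head=3, tail=3, size=0
write(99): buf=[_ _ _ 99 _], head=3, tail=4, size=1
write(50): buf=[_ _ _ 99 50], head=3, tail=0, size=2
read(): buf=[_ _ _ _ 50], head=4, tail=0, size=1
write(22): buf=[22 _ _ _ 50], head=4, tail=1, size=2
write(53): buf=[22 53 _ _ 50], head=4, tail=2, size=3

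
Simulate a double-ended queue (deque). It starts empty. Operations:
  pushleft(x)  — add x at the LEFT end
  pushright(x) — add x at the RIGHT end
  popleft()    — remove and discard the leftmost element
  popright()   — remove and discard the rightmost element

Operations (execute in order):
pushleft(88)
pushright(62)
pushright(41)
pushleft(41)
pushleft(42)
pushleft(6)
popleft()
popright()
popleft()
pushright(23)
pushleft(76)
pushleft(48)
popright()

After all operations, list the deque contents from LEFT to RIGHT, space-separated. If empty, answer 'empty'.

Answer: 48 76 41 88 62

Derivation:
pushleft(88): [88]
pushright(62): [88, 62]
pushright(41): [88, 62, 41]
pushleft(41): [41, 88, 62, 41]
pushleft(42): [42, 41, 88, 62, 41]
pushleft(6): [6, 42, 41, 88, 62, 41]
popleft(): [42, 41, 88, 62, 41]
popright(): [42, 41, 88, 62]
popleft(): [41, 88, 62]
pushright(23): [41, 88, 62, 23]
pushleft(76): [76, 41, 88, 62, 23]
pushleft(48): [48, 76, 41, 88, 62, 23]
popright(): [48, 76, 41, 88, 62]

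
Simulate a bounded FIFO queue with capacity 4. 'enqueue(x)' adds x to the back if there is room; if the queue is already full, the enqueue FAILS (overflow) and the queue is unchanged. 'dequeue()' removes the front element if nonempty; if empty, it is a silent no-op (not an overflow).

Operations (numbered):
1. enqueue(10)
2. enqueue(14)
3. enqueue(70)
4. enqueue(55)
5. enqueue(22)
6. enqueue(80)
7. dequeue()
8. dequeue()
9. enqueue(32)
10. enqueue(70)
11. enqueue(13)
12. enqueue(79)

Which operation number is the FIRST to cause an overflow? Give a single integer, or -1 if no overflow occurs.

1. enqueue(10): size=1
2. enqueue(14): size=2
3. enqueue(70): size=3
4. enqueue(55): size=4
5. enqueue(22): size=4=cap → OVERFLOW (fail)
6. enqueue(80): size=4=cap → OVERFLOW (fail)
7. dequeue(): size=3
8. dequeue(): size=2
9. enqueue(32): size=3
10. enqueue(70): size=4
11. enqueue(13): size=4=cap → OVERFLOW (fail)
12. enqueue(79): size=4=cap → OVERFLOW (fail)

Answer: 5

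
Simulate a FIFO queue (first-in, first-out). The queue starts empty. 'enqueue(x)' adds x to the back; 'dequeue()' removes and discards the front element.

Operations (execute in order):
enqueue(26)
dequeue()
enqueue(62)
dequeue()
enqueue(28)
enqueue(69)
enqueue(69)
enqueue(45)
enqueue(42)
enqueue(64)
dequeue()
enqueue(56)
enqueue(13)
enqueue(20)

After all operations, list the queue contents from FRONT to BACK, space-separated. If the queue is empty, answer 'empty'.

enqueue(26): [26]
dequeue(): []
enqueue(62): [62]
dequeue(): []
enqueue(28): [28]
enqueue(69): [28, 69]
enqueue(69): [28, 69, 69]
enqueue(45): [28, 69, 69, 45]
enqueue(42): [28, 69, 69, 45, 42]
enqueue(64): [28, 69, 69, 45, 42, 64]
dequeue(): [69, 69, 45, 42, 64]
enqueue(56): [69, 69, 45, 42, 64, 56]
enqueue(13): [69, 69, 45, 42, 64, 56, 13]
enqueue(20): [69, 69, 45, 42, 64, 56, 13, 20]

Answer: 69 69 45 42 64 56 13 20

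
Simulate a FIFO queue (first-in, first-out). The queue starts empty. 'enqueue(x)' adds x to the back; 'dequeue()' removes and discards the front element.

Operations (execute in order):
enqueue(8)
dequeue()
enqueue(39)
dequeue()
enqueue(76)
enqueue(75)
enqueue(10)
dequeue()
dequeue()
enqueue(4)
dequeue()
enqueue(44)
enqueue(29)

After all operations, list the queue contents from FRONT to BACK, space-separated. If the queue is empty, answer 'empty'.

Answer: 4 44 29

Derivation:
enqueue(8): [8]
dequeue(): []
enqueue(39): [39]
dequeue(): []
enqueue(76): [76]
enqueue(75): [76, 75]
enqueue(10): [76, 75, 10]
dequeue(): [75, 10]
dequeue(): [10]
enqueue(4): [10, 4]
dequeue(): [4]
enqueue(44): [4, 44]
enqueue(29): [4, 44, 29]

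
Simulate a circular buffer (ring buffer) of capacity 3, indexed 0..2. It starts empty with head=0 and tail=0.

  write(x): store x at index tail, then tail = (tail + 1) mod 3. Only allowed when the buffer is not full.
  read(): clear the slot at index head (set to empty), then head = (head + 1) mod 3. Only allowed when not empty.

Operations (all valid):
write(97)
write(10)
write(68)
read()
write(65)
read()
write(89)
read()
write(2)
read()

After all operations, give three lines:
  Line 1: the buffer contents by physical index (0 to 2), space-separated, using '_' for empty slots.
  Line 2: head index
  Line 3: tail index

Answer: _ 89 2
1
0

Derivation:
write(97): buf=[97 _ _], head=0, tail=1, size=1
write(10): buf=[97 10 _], head=0, tail=2, size=2
write(68): buf=[97 10 68], head=0, tail=0, size=3
read(): buf=[_ 10 68], head=1, tail=0, size=2
write(65): buf=[65 10 68], head=1, tail=1, size=3
read(): buf=[65 _ 68], head=2, tail=1, size=2
write(89): buf=[65 89 68], head=2, tail=2, size=3
read(): buf=[65 89 _], head=0, tail=2, size=2
write(2): buf=[65 89 2], head=0, tail=0, size=3
read(): buf=[_ 89 2], head=1, tail=0, size=2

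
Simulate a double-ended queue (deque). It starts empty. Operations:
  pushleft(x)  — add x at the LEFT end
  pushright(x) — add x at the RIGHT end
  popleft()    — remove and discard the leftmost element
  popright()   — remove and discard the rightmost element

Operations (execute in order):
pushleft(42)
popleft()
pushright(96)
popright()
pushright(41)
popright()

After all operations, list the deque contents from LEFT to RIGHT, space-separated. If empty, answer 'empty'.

Answer: empty

Derivation:
pushleft(42): [42]
popleft(): []
pushright(96): [96]
popright(): []
pushright(41): [41]
popright(): []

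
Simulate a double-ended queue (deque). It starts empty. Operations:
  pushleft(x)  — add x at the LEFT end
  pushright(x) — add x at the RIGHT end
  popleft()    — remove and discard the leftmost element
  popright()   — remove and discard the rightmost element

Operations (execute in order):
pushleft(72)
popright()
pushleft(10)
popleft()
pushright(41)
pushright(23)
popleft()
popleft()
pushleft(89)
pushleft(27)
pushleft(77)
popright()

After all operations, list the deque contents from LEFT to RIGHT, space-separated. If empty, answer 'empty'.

pushleft(72): [72]
popright(): []
pushleft(10): [10]
popleft(): []
pushright(41): [41]
pushright(23): [41, 23]
popleft(): [23]
popleft(): []
pushleft(89): [89]
pushleft(27): [27, 89]
pushleft(77): [77, 27, 89]
popright(): [77, 27]

Answer: 77 27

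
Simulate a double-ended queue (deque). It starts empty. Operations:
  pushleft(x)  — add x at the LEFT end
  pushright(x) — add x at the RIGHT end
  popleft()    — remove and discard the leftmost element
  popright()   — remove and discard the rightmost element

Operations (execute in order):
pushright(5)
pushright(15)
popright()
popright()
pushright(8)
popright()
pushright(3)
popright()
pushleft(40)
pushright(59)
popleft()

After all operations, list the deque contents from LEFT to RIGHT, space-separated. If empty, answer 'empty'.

Answer: 59

Derivation:
pushright(5): [5]
pushright(15): [5, 15]
popright(): [5]
popright(): []
pushright(8): [8]
popright(): []
pushright(3): [3]
popright(): []
pushleft(40): [40]
pushright(59): [40, 59]
popleft(): [59]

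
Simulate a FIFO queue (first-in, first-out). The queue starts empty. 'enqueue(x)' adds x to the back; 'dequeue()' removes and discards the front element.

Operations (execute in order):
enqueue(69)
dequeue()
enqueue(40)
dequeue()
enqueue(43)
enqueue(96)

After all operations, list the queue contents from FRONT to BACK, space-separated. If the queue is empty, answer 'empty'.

enqueue(69): [69]
dequeue(): []
enqueue(40): [40]
dequeue(): []
enqueue(43): [43]
enqueue(96): [43, 96]

Answer: 43 96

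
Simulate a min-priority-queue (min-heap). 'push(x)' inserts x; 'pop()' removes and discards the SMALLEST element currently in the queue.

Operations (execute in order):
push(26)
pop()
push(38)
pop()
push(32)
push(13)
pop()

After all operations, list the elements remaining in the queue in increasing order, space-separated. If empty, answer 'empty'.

Answer: 32

Derivation:
push(26): heap contents = [26]
pop() → 26: heap contents = []
push(38): heap contents = [38]
pop() → 38: heap contents = []
push(32): heap contents = [32]
push(13): heap contents = [13, 32]
pop() → 13: heap contents = [32]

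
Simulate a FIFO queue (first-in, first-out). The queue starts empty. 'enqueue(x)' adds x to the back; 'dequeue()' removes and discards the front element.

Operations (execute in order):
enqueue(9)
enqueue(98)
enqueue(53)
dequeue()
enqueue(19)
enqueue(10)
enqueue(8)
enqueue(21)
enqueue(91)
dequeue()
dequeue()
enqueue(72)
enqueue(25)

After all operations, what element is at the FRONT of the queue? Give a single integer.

enqueue(9): queue = [9]
enqueue(98): queue = [9, 98]
enqueue(53): queue = [9, 98, 53]
dequeue(): queue = [98, 53]
enqueue(19): queue = [98, 53, 19]
enqueue(10): queue = [98, 53, 19, 10]
enqueue(8): queue = [98, 53, 19, 10, 8]
enqueue(21): queue = [98, 53, 19, 10, 8, 21]
enqueue(91): queue = [98, 53, 19, 10, 8, 21, 91]
dequeue(): queue = [53, 19, 10, 8, 21, 91]
dequeue(): queue = [19, 10, 8, 21, 91]
enqueue(72): queue = [19, 10, 8, 21, 91, 72]
enqueue(25): queue = [19, 10, 8, 21, 91, 72, 25]

Answer: 19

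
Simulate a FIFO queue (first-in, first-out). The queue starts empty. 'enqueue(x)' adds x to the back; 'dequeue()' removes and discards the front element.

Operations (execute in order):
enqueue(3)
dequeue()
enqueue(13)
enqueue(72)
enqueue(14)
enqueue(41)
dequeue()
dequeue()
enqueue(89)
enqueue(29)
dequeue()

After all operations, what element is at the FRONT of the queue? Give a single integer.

enqueue(3): queue = [3]
dequeue(): queue = []
enqueue(13): queue = [13]
enqueue(72): queue = [13, 72]
enqueue(14): queue = [13, 72, 14]
enqueue(41): queue = [13, 72, 14, 41]
dequeue(): queue = [72, 14, 41]
dequeue(): queue = [14, 41]
enqueue(89): queue = [14, 41, 89]
enqueue(29): queue = [14, 41, 89, 29]
dequeue(): queue = [41, 89, 29]

Answer: 41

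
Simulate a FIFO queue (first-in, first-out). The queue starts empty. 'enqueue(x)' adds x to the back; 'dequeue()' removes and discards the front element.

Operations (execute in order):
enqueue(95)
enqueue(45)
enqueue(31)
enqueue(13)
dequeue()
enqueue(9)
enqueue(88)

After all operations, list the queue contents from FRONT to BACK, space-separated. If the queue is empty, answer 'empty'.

Answer: 45 31 13 9 88

Derivation:
enqueue(95): [95]
enqueue(45): [95, 45]
enqueue(31): [95, 45, 31]
enqueue(13): [95, 45, 31, 13]
dequeue(): [45, 31, 13]
enqueue(9): [45, 31, 13, 9]
enqueue(88): [45, 31, 13, 9, 88]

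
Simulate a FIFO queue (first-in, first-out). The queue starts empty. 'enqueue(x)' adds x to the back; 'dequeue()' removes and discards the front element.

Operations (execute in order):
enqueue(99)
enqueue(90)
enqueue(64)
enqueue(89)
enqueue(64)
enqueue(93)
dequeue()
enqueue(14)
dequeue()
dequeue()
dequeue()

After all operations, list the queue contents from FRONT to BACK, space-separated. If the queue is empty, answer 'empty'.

enqueue(99): [99]
enqueue(90): [99, 90]
enqueue(64): [99, 90, 64]
enqueue(89): [99, 90, 64, 89]
enqueue(64): [99, 90, 64, 89, 64]
enqueue(93): [99, 90, 64, 89, 64, 93]
dequeue(): [90, 64, 89, 64, 93]
enqueue(14): [90, 64, 89, 64, 93, 14]
dequeue(): [64, 89, 64, 93, 14]
dequeue(): [89, 64, 93, 14]
dequeue(): [64, 93, 14]

Answer: 64 93 14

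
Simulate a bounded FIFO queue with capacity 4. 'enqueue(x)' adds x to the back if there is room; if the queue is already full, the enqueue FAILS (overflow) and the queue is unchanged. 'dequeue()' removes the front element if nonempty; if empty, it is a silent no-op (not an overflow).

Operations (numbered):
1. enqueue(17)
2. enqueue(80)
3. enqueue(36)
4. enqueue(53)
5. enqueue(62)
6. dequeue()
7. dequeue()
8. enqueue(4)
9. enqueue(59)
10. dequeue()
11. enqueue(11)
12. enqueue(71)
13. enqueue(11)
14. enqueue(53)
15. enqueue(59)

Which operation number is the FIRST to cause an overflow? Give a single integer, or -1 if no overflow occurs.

Answer: 5

Derivation:
1. enqueue(17): size=1
2. enqueue(80): size=2
3. enqueue(36): size=3
4. enqueue(53): size=4
5. enqueue(62): size=4=cap → OVERFLOW (fail)
6. dequeue(): size=3
7. dequeue(): size=2
8. enqueue(4): size=3
9. enqueue(59): size=4
10. dequeue(): size=3
11. enqueue(11): size=4
12. enqueue(71): size=4=cap → OVERFLOW (fail)
13. enqueue(11): size=4=cap → OVERFLOW (fail)
14. enqueue(53): size=4=cap → OVERFLOW (fail)
15. enqueue(59): size=4=cap → OVERFLOW (fail)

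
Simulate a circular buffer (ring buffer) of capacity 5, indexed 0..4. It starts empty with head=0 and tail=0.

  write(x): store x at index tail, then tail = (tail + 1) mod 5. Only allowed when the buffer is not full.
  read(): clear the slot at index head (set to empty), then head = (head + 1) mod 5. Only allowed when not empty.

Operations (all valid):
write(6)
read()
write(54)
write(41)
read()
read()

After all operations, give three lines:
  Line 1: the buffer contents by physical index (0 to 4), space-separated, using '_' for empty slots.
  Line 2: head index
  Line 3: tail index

write(6): buf=[6 _ _ _ _], head=0, tail=1, size=1
read(): buf=[_ _ _ _ _], head=1, tail=1, size=0
write(54): buf=[_ 54 _ _ _], head=1, tail=2, size=1
write(41): buf=[_ 54 41 _ _], head=1, tail=3, size=2
read(): buf=[_ _ 41 _ _], head=2, tail=3, size=1
read(): buf=[_ _ _ _ _], head=3, tail=3, size=0

Answer: _ _ _ _ _
3
3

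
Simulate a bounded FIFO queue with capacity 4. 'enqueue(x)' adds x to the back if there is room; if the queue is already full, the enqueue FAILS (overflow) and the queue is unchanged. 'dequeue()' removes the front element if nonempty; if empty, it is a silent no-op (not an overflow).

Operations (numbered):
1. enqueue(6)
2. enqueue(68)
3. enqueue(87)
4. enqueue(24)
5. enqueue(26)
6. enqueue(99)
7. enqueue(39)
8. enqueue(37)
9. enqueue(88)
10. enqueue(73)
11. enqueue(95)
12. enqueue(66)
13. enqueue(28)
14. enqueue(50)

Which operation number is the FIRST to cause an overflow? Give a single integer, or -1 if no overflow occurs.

Answer: 5

Derivation:
1. enqueue(6): size=1
2. enqueue(68): size=2
3. enqueue(87): size=3
4. enqueue(24): size=4
5. enqueue(26): size=4=cap → OVERFLOW (fail)
6. enqueue(99): size=4=cap → OVERFLOW (fail)
7. enqueue(39): size=4=cap → OVERFLOW (fail)
8. enqueue(37): size=4=cap → OVERFLOW (fail)
9. enqueue(88): size=4=cap → OVERFLOW (fail)
10. enqueue(73): size=4=cap → OVERFLOW (fail)
11. enqueue(95): size=4=cap → OVERFLOW (fail)
12. enqueue(66): size=4=cap → OVERFLOW (fail)
13. enqueue(28): size=4=cap → OVERFLOW (fail)
14. enqueue(50): size=4=cap → OVERFLOW (fail)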